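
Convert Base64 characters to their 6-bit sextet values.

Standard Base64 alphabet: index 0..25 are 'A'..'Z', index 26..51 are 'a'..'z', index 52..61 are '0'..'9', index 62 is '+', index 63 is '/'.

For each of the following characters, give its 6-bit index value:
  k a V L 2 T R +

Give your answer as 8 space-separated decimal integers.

'k': a..z range, 26 + ord('k') − ord('a') = 36
'a': a..z range, 26 + ord('a') − ord('a') = 26
'V': A..Z range, ord('V') − ord('A') = 21
'L': A..Z range, ord('L') − ord('A') = 11
'2': 0..9 range, 52 + ord('2') − ord('0') = 54
'T': A..Z range, ord('T') − ord('A') = 19
'R': A..Z range, ord('R') − ord('A') = 17
'+': index 62

Answer: 36 26 21 11 54 19 17 62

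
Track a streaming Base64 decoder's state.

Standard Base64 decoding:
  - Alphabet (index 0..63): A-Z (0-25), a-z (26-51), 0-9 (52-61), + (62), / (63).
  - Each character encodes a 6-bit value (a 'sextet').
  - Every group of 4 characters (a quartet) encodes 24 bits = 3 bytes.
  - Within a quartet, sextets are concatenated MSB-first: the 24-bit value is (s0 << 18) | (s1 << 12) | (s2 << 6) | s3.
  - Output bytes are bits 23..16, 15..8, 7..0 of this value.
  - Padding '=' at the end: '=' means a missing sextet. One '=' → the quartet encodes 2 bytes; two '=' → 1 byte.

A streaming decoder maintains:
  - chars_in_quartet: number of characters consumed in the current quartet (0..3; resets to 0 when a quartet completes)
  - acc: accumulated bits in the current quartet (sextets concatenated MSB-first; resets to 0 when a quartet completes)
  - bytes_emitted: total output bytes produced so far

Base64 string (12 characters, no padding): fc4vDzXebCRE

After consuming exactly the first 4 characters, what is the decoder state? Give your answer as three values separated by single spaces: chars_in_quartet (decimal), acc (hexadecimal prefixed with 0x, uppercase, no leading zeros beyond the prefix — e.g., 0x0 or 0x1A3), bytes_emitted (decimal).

Answer: 0 0x0 3

Derivation:
After char 0 ('f'=31): chars_in_quartet=1 acc=0x1F bytes_emitted=0
After char 1 ('c'=28): chars_in_quartet=2 acc=0x7DC bytes_emitted=0
After char 2 ('4'=56): chars_in_quartet=3 acc=0x1F738 bytes_emitted=0
After char 3 ('v'=47): chars_in_quartet=4 acc=0x7DCE2F -> emit 7D CE 2F, reset; bytes_emitted=3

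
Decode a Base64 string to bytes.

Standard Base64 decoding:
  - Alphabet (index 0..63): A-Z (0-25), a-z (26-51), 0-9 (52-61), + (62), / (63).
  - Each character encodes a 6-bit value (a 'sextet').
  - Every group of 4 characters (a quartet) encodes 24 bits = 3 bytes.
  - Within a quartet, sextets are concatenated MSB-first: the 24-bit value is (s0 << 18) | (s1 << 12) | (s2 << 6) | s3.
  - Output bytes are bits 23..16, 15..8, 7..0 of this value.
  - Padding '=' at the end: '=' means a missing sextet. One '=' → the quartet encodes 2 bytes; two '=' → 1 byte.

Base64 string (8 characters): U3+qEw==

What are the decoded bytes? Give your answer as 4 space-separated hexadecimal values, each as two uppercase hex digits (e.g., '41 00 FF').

After char 0 ('U'=20): chars_in_quartet=1 acc=0x14 bytes_emitted=0
After char 1 ('3'=55): chars_in_quartet=2 acc=0x537 bytes_emitted=0
After char 2 ('+'=62): chars_in_quartet=3 acc=0x14DFE bytes_emitted=0
After char 3 ('q'=42): chars_in_quartet=4 acc=0x537FAA -> emit 53 7F AA, reset; bytes_emitted=3
After char 4 ('E'=4): chars_in_quartet=1 acc=0x4 bytes_emitted=3
After char 5 ('w'=48): chars_in_quartet=2 acc=0x130 bytes_emitted=3
Padding '==': partial quartet acc=0x130 -> emit 13; bytes_emitted=4

Answer: 53 7F AA 13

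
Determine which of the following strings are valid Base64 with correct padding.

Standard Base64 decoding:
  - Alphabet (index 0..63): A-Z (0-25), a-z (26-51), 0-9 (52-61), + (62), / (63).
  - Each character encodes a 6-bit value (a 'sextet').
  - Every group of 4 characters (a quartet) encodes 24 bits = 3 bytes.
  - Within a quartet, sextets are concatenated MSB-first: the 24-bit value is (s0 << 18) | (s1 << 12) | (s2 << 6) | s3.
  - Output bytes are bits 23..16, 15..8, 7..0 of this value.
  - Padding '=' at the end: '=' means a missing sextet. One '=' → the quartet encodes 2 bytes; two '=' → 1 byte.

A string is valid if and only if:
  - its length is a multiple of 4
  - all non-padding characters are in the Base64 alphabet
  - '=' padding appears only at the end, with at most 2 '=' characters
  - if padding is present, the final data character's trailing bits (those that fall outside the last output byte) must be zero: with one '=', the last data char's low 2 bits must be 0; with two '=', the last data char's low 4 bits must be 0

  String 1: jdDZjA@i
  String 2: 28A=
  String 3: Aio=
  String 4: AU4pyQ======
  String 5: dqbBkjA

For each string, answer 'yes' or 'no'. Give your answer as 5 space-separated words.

String 1: 'jdDZjA@i' → invalid (bad char(s): ['@'])
String 2: '28A=' → valid
String 3: 'Aio=' → valid
String 4: 'AU4pyQ======' → invalid (6 pad chars (max 2))
String 5: 'dqbBkjA' → invalid (len=7 not mult of 4)

Answer: no yes yes no no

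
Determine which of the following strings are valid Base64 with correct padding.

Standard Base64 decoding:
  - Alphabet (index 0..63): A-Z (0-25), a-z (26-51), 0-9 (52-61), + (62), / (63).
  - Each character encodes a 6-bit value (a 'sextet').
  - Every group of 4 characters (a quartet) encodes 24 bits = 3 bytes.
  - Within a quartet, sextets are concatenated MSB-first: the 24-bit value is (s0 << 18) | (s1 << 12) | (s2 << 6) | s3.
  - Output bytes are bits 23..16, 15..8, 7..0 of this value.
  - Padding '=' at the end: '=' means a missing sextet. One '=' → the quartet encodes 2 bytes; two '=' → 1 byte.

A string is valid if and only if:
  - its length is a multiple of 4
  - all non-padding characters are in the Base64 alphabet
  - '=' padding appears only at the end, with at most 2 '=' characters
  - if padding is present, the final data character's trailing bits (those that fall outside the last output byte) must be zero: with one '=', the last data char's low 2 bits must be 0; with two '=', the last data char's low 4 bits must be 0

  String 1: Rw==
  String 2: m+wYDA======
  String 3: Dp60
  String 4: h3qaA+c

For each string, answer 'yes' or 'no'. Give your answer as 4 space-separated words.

String 1: 'Rw==' → valid
String 2: 'm+wYDA======' → invalid (6 pad chars (max 2))
String 3: 'Dp60' → valid
String 4: 'h3qaA+c' → invalid (len=7 not mult of 4)

Answer: yes no yes no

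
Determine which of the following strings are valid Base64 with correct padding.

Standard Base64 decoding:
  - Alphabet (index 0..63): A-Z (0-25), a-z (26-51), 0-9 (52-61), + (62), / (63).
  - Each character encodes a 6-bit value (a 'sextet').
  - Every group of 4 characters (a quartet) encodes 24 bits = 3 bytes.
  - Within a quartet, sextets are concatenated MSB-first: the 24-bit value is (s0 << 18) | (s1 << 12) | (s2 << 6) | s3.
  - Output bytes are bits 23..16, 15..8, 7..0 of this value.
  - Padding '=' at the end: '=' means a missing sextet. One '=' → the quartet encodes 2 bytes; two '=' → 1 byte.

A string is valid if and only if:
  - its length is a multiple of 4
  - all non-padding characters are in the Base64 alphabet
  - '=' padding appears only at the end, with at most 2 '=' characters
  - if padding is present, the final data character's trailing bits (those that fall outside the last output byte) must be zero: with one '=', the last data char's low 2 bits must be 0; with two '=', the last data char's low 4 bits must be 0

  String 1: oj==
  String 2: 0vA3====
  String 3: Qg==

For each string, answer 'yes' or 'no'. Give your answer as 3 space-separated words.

String 1: 'oj==' → invalid (bad trailing bits)
String 2: '0vA3====' → invalid (4 pad chars (max 2))
String 3: 'Qg==' → valid

Answer: no no yes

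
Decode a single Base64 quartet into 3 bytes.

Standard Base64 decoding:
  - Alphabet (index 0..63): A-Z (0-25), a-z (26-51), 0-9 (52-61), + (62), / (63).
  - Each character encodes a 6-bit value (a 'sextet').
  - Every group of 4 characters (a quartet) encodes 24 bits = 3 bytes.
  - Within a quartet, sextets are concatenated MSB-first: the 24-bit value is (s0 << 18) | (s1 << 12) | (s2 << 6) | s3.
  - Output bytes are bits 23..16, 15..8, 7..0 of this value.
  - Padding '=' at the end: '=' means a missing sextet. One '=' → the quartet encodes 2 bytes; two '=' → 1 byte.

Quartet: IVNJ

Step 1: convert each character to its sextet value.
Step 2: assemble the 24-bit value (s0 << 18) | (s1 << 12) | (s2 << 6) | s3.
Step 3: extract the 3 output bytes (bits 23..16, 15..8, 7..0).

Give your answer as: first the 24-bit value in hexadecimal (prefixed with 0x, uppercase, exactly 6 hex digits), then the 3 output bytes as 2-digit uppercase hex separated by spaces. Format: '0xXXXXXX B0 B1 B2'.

Sextets: I=8, V=21, N=13, J=9
24-bit: (8<<18) | (21<<12) | (13<<6) | 9
      = 0x200000 | 0x015000 | 0x000340 | 0x000009
      = 0x215349
Bytes: (v>>16)&0xFF=21, (v>>8)&0xFF=53, v&0xFF=49

Answer: 0x215349 21 53 49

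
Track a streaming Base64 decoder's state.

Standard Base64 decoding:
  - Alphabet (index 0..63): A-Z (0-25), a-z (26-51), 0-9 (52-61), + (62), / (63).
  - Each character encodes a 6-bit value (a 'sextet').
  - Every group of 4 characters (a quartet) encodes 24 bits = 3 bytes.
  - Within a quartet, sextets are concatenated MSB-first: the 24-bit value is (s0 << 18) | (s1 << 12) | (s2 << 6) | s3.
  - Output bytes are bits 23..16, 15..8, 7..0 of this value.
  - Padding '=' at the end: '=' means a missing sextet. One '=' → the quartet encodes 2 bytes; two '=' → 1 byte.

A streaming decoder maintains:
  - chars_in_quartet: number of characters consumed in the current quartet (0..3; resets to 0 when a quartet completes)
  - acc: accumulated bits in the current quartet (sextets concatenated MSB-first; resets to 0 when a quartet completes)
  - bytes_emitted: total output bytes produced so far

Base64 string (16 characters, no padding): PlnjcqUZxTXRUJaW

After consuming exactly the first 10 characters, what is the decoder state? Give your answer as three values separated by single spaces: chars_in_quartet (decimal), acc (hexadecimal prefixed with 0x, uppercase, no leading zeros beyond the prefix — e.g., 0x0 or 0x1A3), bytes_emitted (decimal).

After char 0 ('P'=15): chars_in_quartet=1 acc=0xF bytes_emitted=0
After char 1 ('l'=37): chars_in_quartet=2 acc=0x3E5 bytes_emitted=0
After char 2 ('n'=39): chars_in_quartet=3 acc=0xF967 bytes_emitted=0
After char 3 ('j'=35): chars_in_quartet=4 acc=0x3E59E3 -> emit 3E 59 E3, reset; bytes_emitted=3
After char 4 ('c'=28): chars_in_quartet=1 acc=0x1C bytes_emitted=3
After char 5 ('q'=42): chars_in_quartet=2 acc=0x72A bytes_emitted=3
After char 6 ('U'=20): chars_in_quartet=3 acc=0x1CA94 bytes_emitted=3
After char 7 ('Z'=25): chars_in_quartet=4 acc=0x72A519 -> emit 72 A5 19, reset; bytes_emitted=6
After char 8 ('x'=49): chars_in_quartet=1 acc=0x31 bytes_emitted=6
After char 9 ('T'=19): chars_in_quartet=2 acc=0xC53 bytes_emitted=6

Answer: 2 0xC53 6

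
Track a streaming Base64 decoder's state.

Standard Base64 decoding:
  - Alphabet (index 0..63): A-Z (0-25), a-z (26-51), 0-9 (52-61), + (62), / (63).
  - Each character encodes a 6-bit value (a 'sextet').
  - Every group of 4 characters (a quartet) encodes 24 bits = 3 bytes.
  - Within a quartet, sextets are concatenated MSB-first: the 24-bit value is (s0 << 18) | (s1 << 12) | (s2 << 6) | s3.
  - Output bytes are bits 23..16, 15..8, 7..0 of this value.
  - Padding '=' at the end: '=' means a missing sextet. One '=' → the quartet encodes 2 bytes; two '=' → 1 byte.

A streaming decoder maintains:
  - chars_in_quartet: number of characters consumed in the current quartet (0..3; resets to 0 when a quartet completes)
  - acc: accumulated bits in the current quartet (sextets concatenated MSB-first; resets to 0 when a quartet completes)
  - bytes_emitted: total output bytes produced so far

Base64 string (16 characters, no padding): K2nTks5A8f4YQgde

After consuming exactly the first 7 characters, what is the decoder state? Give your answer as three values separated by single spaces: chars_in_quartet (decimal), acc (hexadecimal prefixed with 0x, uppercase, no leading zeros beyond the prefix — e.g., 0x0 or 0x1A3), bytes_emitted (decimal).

Answer: 3 0x24B39 3

Derivation:
After char 0 ('K'=10): chars_in_quartet=1 acc=0xA bytes_emitted=0
After char 1 ('2'=54): chars_in_quartet=2 acc=0x2B6 bytes_emitted=0
After char 2 ('n'=39): chars_in_quartet=3 acc=0xADA7 bytes_emitted=0
After char 3 ('T'=19): chars_in_quartet=4 acc=0x2B69D3 -> emit 2B 69 D3, reset; bytes_emitted=3
After char 4 ('k'=36): chars_in_quartet=1 acc=0x24 bytes_emitted=3
After char 5 ('s'=44): chars_in_quartet=2 acc=0x92C bytes_emitted=3
After char 6 ('5'=57): chars_in_quartet=3 acc=0x24B39 bytes_emitted=3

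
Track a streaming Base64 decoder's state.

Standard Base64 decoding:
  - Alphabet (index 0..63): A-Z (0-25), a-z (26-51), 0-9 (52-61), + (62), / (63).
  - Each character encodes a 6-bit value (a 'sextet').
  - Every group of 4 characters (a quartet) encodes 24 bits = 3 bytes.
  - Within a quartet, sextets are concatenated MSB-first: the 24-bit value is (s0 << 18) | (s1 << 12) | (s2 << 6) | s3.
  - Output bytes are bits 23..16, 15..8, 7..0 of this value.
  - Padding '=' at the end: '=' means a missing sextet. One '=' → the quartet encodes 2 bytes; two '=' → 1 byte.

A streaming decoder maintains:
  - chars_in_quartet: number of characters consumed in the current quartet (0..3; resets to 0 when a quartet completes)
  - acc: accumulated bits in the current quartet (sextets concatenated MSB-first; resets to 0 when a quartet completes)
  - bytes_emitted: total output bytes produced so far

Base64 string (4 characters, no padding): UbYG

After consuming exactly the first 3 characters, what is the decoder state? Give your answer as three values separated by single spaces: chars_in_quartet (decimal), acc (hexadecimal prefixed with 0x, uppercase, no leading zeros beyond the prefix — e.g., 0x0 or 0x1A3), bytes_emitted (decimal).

Answer: 3 0x146D8 0

Derivation:
After char 0 ('U'=20): chars_in_quartet=1 acc=0x14 bytes_emitted=0
After char 1 ('b'=27): chars_in_quartet=2 acc=0x51B bytes_emitted=0
After char 2 ('Y'=24): chars_in_quartet=3 acc=0x146D8 bytes_emitted=0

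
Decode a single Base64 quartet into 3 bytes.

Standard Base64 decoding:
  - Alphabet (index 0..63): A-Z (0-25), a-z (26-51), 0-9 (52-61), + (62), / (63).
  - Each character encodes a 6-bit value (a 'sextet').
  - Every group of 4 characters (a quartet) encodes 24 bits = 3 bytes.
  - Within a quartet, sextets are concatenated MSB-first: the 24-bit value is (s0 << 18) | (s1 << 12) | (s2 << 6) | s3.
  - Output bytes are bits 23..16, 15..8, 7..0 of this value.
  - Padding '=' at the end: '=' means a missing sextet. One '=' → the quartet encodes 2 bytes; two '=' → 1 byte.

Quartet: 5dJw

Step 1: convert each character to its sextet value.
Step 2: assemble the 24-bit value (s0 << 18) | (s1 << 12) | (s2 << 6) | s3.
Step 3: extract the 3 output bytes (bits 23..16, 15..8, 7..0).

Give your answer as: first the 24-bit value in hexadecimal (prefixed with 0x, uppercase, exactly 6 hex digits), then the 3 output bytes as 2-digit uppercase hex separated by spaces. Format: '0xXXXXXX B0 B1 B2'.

Sextets: 5=57, d=29, J=9, w=48
24-bit: (57<<18) | (29<<12) | (9<<6) | 48
      = 0xE40000 | 0x01D000 | 0x000240 | 0x000030
      = 0xE5D270
Bytes: (v>>16)&0xFF=E5, (v>>8)&0xFF=D2, v&0xFF=70

Answer: 0xE5D270 E5 D2 70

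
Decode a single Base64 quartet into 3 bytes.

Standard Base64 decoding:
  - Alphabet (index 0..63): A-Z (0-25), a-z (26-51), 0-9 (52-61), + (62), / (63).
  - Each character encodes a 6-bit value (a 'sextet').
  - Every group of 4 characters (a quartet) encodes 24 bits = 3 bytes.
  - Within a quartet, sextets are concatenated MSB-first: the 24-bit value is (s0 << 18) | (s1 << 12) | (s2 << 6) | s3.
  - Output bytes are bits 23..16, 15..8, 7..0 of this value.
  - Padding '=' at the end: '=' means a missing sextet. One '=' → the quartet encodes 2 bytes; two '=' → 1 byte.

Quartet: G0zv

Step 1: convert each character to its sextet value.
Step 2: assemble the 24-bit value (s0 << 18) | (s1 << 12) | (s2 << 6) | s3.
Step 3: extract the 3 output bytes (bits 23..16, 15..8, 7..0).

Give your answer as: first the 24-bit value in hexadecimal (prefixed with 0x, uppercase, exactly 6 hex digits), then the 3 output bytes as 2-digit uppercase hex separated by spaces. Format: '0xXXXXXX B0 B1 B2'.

Sextets: G=6, 0=52, z=51, v=47
24-bit: (6<<18) | (52<<12) | (51<<6) | 47
      = 0x180000 | 0x034000 | 0x000CC0 | 0x00002F
      = 0x1B4CEF
Bytes: (v>>16)&0xFF=1B, (v>>8)&0xFF=4C, v&0xFF=EF

Answer: 0x1B4CEF 1B 4C EF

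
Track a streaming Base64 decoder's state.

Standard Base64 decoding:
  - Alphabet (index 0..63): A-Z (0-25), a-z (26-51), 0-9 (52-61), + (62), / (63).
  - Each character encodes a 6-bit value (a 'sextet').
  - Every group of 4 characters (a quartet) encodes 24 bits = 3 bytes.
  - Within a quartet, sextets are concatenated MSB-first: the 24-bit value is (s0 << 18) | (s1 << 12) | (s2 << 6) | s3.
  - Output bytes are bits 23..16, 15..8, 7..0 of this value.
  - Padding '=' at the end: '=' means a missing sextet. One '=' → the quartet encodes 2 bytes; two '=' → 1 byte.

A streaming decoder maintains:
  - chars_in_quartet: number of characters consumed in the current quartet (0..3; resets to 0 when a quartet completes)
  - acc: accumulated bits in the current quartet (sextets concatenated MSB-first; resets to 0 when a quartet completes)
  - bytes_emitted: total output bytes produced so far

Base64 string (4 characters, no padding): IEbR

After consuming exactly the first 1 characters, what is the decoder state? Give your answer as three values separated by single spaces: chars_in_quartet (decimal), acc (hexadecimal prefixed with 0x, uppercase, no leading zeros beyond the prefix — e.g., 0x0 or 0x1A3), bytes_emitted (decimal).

After char 0 ('I'=8): chars_in_quartet=1 acc=0x8 bytes_emitted=0

Answer: 1 0x8 0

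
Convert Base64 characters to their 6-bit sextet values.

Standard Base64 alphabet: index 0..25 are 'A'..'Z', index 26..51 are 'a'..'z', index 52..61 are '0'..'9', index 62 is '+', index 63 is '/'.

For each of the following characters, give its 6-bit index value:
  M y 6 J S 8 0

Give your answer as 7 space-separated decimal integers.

'M': A..Z range, ord('M') − ord('A') = 12
'y': a..z range, 26 + ord('y') − ord('a') = 50
'6': 0..9 range, 52 + ord('6') − ord('0') = 58
'J': A..Z range, ord('J') − ord('A') = 9
'S': A..Z range, ord('S') − ord('A') = 18
'8': 0..9 range, 52 + ord('8') − ord('0') = 60
'0': 0..9 range, 52 + ord('0') − ord('0') = 52

Answer: 12 50 58 9 18 60 52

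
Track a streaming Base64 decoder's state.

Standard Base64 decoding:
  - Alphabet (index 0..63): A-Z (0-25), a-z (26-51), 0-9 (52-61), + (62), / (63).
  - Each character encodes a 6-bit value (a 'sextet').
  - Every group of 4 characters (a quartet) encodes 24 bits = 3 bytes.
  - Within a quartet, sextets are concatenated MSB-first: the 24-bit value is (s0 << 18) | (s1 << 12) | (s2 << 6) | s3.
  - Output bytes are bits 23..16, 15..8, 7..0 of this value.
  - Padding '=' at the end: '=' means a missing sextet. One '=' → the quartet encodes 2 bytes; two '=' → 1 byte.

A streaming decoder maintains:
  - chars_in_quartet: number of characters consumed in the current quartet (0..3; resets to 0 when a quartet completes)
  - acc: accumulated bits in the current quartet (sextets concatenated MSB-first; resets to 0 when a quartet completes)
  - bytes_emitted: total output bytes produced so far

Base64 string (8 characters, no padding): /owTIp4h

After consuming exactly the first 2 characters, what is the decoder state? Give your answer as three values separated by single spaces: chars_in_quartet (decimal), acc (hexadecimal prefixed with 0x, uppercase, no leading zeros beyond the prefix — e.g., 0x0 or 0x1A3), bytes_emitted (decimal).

Answer: 2 0xFE8 0

Derivation:
After char 0 ('/'=63): chars_in_quartet=1 acc=0x3F bytes_emitted=0
After char 1 ('o'=40): chars_in_quartet=2 acc=0xFE8 bytes_emitted=0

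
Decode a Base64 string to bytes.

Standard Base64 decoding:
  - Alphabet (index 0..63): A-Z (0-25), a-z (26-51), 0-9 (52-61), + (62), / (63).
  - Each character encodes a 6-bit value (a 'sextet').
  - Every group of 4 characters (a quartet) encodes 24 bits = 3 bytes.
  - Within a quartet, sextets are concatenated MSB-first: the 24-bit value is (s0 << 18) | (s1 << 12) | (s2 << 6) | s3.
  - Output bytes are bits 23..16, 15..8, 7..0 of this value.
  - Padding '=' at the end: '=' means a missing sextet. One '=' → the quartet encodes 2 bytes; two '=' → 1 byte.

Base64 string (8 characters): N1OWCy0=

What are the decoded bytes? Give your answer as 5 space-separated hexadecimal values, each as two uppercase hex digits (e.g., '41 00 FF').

Answer: 37 53 96 0B 2D

Derivation:
After char 0 ('N'=13): chars_in_quartet=1 acc=0xD bytes_emitted=0
After char 1 ('1'=53): chars_in_quartet=2 acc=0x375 bytes_emitted=0
After char 2 ('O'=14): chars_in_quartet=3 acc=0xDD4E bytes_emitted=0
After char 3 ('W'=22): chars_in_quartet=4 acc=0x375396 -> emit 37 53 96, reset; bytes_emitted=3
After char 4 ('C'=2): chars_in_quartet=1 acc=0x2 bytes_emitted=3
After char 5 ('y'=50): chars_in_quartet=2 acc=0xB2 bytes_emitted=3
After char 6 ('0'=52): chars_in_quartet=3 acc=0x2CB4 bytes_emitted=3
Padding '=': partial quartet acc=0x2CB4 -> emit 0B 2D; bytes_emitted=5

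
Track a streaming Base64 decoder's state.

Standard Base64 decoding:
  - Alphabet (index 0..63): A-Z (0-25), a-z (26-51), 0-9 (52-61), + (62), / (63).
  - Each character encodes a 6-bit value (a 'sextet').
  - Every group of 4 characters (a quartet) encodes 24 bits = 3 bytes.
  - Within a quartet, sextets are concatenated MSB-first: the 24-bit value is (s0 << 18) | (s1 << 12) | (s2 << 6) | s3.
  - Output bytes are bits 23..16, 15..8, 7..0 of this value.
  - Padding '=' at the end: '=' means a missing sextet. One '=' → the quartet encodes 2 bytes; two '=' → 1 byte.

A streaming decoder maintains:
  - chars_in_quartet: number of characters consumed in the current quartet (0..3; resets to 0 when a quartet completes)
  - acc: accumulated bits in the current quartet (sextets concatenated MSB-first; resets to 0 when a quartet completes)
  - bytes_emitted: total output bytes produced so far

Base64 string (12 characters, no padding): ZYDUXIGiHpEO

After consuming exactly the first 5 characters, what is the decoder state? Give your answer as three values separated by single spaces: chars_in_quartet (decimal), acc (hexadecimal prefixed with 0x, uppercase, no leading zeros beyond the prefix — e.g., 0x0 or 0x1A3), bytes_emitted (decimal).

Answer: 1 0x17 3

Derivation:
After char 0 ('Z'=25): chars_in_quartet=1 acc=0x19 bytes_emitted=0
After char 1 ('Y'=24): chars_in_quartet=2 acc=0x658 bytes_emitted=0
After char 2 ('D'=3): chars_in_quartet=3 acc=0x19603 bytes_emitted=0
After char 3 ('U'=20): chars_in_quartet=4 acc=0x6580D4 -> emit 65 80 D4, reset; bytes_emitted=3
After char 4 ('X'=23): chars_in_quartet=1 acc=0x17 bytes_emitted=3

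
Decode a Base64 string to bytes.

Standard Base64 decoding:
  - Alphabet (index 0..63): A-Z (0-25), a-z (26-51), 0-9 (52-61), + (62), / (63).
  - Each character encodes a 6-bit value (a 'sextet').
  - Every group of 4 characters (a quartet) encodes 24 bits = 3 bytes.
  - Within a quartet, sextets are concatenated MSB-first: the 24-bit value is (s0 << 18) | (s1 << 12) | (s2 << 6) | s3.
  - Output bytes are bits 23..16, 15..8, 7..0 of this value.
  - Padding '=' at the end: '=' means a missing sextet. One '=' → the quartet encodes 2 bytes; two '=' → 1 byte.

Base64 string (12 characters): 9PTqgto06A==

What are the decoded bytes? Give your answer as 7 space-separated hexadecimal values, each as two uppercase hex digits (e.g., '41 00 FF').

Answer: F4 F4 EA 82 DA 34 E8

Derivation:
After char 0 ('9'=61): chars_in_quartet=1 acc=0x3D bytes_emitted=0
After char 1 ('P'=15): chars_in_quartet=2 acc=0xF4F bytes_emitted=0
After char 2 ('T'=19): chars_in_quartet=3 acc=0x3D3D3 bytes_emitted=0
After char 3 ('q'=42): chars_in_quartet=4 acc=0xF4F4EA -> emit F4 F4 EA, reset; bytes_emitted=3
After char 4 ('g'=32): chars_in_quartet=1 acc=0x20 bytes_emitted=3
After char 5 ('t'=45): chars_in_quartet=2 acc=0x82D bytes_emitted=3
After char 6 ('o'=40): chars_in_quartet=3 acc=0x20B68 bytes_emitted=3
After char 7 ('0'=52): chars_in_quartet=4 acc=0x82DA34 -> emit 82 DA 34, reset; bytes_emitted=6
After char 8 ('6'=58): chars_in_quartet=1 acc=0x3A bytes_emitted=6
After char 9 ('A'=0): chars_in_quartet=2 acc=0xE80 bytes_emitted=6
Padding '==': partial quartet acc=0xE80 -> emit E8; bytes_emitted=7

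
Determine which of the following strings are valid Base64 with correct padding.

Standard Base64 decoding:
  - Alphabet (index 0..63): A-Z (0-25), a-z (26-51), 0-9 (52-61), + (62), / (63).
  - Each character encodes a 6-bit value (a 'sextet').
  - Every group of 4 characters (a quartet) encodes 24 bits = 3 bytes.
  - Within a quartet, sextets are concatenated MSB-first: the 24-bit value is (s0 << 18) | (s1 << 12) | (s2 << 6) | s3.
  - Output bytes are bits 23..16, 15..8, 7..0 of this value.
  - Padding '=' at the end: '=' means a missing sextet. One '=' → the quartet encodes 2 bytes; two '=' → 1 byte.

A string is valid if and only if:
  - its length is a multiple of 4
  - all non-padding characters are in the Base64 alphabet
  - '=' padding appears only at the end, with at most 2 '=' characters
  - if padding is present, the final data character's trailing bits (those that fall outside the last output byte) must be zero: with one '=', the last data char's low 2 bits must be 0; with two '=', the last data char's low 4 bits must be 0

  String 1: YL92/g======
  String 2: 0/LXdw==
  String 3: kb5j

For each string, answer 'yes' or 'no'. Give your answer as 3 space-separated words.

String 1: 'YL92/g======' → invalid (6 pad chars (max 2))
String 2: '0/LXdw==' → valid
String 3: 'kb5j' → valid

Answer: no yes yes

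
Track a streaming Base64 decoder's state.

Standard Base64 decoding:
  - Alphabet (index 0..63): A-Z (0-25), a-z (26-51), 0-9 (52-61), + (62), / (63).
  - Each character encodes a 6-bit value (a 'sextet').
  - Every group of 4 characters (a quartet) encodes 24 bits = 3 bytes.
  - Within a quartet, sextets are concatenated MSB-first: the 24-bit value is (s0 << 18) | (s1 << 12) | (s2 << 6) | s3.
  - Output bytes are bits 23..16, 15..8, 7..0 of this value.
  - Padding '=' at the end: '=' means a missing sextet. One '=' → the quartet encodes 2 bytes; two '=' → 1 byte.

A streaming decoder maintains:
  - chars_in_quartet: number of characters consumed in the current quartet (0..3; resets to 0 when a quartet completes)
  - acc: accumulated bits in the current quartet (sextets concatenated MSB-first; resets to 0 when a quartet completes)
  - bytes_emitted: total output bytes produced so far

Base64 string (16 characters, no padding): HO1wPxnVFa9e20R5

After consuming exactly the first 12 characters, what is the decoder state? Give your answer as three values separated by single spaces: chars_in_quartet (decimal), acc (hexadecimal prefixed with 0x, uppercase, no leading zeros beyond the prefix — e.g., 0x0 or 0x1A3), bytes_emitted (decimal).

After char 0 ('H'=7): chars_in_quartet=1 acc=0x7 bytes_emitted=0
After char 1 ('O'=14): chars_in_quartet=2 acc=0x1CE bytes_emitted=0
After char 2 ('1'=53): chars_in_quartet=3 acc=0x73B5 bytes_emitted=0
After char 3 ('w'=48): chars_in_quartet=4 acc=0x1CED70 -> emit 1C ED 70, reset; bytes_emitted=3
After char 4 ('P'=15): chars_in_quartet=1 acc=0xF bytes_emitted=3
After char 5 ('x'=49): chars_in_quartet=2 acc=0x3F1 bytes_emitted=3
After char 6 ('n'=39): chars_in_quartet=3 acc=0xFC67 bytes_emitted=3
After char 7 ('V'=21): chars_in_quartet=4 acc=0x3F19D5 -> emit 3F 19 D5, reset; bytes_emitted=6
After char 8 ('F'=5): chars_in_quartet=1 acc=0x5 bytes_emitted=6
After char 9 ('a'=26): chars_in_quartet=2 acc=0x15A bytes_emitted=6
After char 10 ('9'=61): chars_in_quartet=3 acc=0x56BD bytes_emitted=6
After char 11 ('e'=30): chars_in_quartet=4 acc=0x15AF5E -> emit 15 AF 5E, reset; bytes_emitted=9

Answer: 0 0x0 9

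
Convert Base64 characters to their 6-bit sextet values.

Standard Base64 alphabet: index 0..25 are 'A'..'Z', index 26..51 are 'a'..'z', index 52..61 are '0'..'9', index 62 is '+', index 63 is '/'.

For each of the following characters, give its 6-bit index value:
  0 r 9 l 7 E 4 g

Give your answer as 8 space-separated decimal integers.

'0': 0..9 range, 52 + ord('0') − ord('0') = 52
'r': a..z range, 26 + ord('r') − ord('a') = 43
'9': 0..9 range, 52 + ord('9') − ord('0') = 61
'l': a..z range, 26 + ord('l') − ord('a') = 37
'7': 0..9 range, 52 + ord('7') − ord('0') = 59
'E': A..Z range, ord('E') − ord('A') = 4
'4': 0..9 range, 52 + ord('4') − ord('0') = 56
'g': a..z range, 26 + ord('g') − ord('a') = 32

Answer: 52 43 61 37 59 4 56 32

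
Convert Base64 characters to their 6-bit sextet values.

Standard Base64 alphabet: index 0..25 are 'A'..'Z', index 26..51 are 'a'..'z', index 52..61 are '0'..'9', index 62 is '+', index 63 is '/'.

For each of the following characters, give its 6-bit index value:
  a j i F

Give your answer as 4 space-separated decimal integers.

Answer: 26 35 34 5

Derivation:
'a': a..z range, 26 + ord('a') − ord('a') = 26
'j': a..z range, 26 + ord('j') − ord('a') = 35
'i': a..z range, 26 + ord('i') − ord('a') = 34
'F': A..Z range, ord('F') − ord('A') = 5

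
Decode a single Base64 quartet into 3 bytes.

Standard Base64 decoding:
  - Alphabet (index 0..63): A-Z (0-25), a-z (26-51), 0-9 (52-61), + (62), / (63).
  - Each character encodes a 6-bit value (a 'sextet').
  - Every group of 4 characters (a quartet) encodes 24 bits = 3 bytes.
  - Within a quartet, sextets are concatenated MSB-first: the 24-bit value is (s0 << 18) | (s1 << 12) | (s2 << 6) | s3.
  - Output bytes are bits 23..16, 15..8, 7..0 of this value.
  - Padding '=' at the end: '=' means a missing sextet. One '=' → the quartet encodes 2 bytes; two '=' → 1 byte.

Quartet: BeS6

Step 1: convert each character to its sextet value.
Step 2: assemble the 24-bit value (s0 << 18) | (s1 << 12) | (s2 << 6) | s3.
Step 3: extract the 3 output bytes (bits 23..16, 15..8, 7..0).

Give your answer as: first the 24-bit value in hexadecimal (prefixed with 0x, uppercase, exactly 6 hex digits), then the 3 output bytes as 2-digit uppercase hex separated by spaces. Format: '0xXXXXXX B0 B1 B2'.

Answer: 0x05E4BA 05 E4 BA

Derivation:
Sextets: B=1, e=30, S=18, 6=58
24-bit: (1<<18) | (30<<12) | (18<<6) | 58
      = 0x040000 | 0x01E000 | 0x000480 | 0x00003A
      = 0x05E4BA
Bytes: (v>>16)&0xFF=05, (v>>8)&0xFF=E4, v&0xFF=BA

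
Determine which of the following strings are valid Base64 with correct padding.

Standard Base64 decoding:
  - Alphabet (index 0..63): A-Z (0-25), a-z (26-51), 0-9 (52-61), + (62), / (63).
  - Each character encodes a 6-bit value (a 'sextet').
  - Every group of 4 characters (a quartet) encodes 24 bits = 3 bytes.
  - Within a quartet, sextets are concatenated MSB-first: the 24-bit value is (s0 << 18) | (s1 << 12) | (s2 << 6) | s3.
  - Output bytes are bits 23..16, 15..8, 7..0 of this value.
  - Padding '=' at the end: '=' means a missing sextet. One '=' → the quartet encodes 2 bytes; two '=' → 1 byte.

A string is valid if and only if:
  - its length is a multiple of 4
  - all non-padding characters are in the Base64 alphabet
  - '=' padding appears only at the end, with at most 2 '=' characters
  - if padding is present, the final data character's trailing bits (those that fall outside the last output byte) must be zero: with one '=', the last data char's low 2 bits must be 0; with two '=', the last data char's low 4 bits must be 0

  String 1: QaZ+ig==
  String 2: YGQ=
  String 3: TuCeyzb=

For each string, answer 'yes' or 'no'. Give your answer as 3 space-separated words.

String 1: 'QaZ+ig==' → valid
String 2: 'YGQ=' → valid
String 3: 'TuCeyzb=' → invalid (bad trailing bits)

Answer: yes yes no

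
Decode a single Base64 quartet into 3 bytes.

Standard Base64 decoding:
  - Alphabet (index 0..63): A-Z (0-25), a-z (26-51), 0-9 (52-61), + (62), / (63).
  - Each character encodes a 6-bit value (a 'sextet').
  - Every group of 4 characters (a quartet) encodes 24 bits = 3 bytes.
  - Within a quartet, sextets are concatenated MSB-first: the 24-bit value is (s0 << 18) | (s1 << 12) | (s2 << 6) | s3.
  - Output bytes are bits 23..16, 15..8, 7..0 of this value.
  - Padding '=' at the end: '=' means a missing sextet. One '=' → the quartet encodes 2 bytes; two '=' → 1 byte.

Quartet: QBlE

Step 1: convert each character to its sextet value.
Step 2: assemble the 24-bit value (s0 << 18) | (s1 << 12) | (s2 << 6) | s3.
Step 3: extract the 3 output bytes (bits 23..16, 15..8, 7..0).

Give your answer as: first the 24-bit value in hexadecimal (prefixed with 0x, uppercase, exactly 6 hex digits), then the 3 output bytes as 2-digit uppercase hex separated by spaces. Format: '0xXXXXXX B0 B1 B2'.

Answer: 0x401944 40 19 44

Derivation:
Sextets: Q=16, B=1, l=37, E=4
24-bit: (16<<18) | (1<<12) | (37<<6) | 4
      = 0x400000 | 0x001000 | 0x000940 | 0x000004
      = 0x401944
Bytes: (v>>16)&0xFF=40, (v>>8)&0xFF=19, v&0xFF=44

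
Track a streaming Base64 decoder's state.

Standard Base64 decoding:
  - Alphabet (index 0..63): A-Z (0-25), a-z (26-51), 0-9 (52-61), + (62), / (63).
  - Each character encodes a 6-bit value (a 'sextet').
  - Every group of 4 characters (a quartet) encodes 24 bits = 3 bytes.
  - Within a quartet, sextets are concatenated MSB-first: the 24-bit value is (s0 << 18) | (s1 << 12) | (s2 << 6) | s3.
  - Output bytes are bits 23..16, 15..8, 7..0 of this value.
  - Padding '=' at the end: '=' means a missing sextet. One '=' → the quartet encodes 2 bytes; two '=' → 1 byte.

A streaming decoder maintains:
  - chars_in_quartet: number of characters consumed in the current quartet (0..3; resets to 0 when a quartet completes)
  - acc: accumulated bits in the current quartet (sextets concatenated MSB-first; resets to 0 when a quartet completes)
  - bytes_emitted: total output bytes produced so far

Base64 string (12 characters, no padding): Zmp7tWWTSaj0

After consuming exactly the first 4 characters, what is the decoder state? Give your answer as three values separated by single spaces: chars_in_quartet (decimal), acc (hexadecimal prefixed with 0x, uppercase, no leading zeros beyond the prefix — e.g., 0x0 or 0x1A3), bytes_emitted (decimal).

Answer: 0 0x0 3

Derivation:
After char 0 ('Z'=25): chars_in_quartet=1 acc=0x19 bytes_emitted=0
After char 1 ('m'=38): chars_in_quartet=2 acc=0x666 bytes_emitted=0
After char 2 ('p'=41): chars_in_quartet=3 acc=0x199A9 bytes_emitted=0
After char 3 ('7'=59): chars_in_quartet=4 acc=0x666A7B -> emit 66 6A 7B, reset; bytes_emitted=3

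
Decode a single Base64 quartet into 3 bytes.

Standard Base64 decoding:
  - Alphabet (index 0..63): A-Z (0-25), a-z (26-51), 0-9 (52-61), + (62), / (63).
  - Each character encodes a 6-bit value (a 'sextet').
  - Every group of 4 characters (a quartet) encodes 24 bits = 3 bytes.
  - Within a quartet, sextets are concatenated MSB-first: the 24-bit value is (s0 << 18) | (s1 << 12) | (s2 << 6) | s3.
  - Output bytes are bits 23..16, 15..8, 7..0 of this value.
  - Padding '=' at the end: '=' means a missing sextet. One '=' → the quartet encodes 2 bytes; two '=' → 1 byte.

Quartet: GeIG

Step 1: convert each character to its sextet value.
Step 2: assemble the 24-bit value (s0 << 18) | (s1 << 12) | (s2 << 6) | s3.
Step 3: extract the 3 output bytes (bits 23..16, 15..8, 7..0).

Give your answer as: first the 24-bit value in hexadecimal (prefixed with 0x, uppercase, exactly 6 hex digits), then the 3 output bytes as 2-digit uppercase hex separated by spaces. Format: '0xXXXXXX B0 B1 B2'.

Answer: 0x19E206 19 E2 06

Derivation:
Sextets: G=6, e=30, I=8, G=6
24-bit: (6<<18) | (30<<12) | (8<<6) | 6
      = 0x180000 | 0x01E000 | 0x000200 | 0x000006
      = 0x19E206
Bytes: (v>>16)&0xFF=19, (v>>8)&0xFF=E2, v&0xFF=06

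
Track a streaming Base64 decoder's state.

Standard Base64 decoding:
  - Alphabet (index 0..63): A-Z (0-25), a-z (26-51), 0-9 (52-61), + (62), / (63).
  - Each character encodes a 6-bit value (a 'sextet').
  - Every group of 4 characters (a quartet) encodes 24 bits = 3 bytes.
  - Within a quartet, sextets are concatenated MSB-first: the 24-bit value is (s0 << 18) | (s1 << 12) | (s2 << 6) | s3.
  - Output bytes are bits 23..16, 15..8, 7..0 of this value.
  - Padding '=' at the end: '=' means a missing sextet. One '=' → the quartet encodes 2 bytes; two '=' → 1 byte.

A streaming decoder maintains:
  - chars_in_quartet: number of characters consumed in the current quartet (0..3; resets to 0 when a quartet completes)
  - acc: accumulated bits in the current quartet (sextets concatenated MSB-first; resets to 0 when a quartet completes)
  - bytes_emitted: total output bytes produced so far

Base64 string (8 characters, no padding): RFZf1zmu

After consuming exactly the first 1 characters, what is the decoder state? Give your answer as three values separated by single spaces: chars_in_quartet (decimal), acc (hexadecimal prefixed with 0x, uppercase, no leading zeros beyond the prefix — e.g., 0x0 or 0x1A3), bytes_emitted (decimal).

After char 0 ('R'=17): chars_in_quartet=1 acc=0x11 bytes_emitted=0

Answer: 1 0x11 0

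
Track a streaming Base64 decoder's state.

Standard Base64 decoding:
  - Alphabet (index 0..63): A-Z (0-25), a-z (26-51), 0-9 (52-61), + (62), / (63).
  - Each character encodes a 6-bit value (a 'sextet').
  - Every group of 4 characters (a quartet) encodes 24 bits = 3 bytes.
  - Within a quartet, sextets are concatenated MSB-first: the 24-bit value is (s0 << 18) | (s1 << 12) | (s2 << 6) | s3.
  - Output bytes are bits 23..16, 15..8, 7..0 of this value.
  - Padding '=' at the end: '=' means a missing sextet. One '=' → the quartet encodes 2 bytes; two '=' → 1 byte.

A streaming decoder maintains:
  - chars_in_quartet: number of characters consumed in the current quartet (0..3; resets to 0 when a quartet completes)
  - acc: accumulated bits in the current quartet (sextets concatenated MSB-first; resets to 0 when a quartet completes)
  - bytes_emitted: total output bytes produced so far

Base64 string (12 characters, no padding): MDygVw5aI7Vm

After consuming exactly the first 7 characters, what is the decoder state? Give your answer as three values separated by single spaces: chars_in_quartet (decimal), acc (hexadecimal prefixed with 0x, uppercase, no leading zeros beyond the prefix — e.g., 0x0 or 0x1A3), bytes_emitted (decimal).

Answer: 3 0x15C39 3

Derivation:
After char 0 ('M'=12): chars_in_quartet=1 acc=0xC bytes_emitted=0
After char 1 ('D'=3): chars_in_quartet=2 acc=0x303 bytes_emitted=0
After char 2 ('y'=50): chars_in_quartet=3 acc=0xC0F2 bytes_emitted=0
After char 3 ('g'=32): chars_in_quartet=4 acc=0x303CA0 -> emit 30 3C A0, reset; bytes_emitted=3
After char 4 ('V'=21): chars_in_quartet=1 acc=0x15 bytes_emitted=3
After char 5 ('w'=48): chars_in_quartet=2 acc=0x570 bytes_emitted=3
After char 6 ('5'=57): chars_in_quartet=3 acc=0x15C39 bytes_emitted=3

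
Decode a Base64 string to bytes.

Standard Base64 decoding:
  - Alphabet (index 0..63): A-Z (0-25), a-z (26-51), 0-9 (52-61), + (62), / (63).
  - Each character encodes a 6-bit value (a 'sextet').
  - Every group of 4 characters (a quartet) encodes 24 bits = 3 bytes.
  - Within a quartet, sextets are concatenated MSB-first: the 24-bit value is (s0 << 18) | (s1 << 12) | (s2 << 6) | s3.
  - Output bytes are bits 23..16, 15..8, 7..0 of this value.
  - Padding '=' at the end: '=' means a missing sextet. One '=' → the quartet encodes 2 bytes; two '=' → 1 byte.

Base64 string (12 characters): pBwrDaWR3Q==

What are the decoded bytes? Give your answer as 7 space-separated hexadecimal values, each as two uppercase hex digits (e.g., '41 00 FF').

After char 0 ('p'=41): chars_in_quartet=1 acc=0x29 bytes_emitted=0
After char 1 ('B'=1): chars_in_quartet=2 acc=0xA41 bytes_emitted=0
After char 2 ('w'=48): chars_in_quartet=3 acc=0x29070 bytes_emitted=0
After char 3 ('r'=43): chars_in_quartet=4 acc=0xA41C2B -> emit A4 1C 2B, reset; bytes_emitted=3
After char 4 ('D'=3): chars_in_quartet=1 acc=0x3 bytes_emitted=3
After char 5 ('a'=26): chars_in_quartet=2 acc=0xDA bytes_emitted=3
After char 6 ('W'=22): chars_in_quartet=3 acc=0x3696 bytes_emitted=3
After char 7 ('R'=17): chars_in_quartet=4 acc=0xDA591 -> emit 0D A5 91, reset; bytes_emitted=6
After char 8 ('3'=55): chars_in_quartet=1 acc=0x37 bytes_emitted=6
After char 9 ('Q'=16): chars_in_quartet=2 acc=0xDD0 bytes_emitted=6
Padding '==': partial quartet acc=0xDD0 -> emit DD; bytes_emitted=7

Answer: A4 1C 2B 0D A5 91 DD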